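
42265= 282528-240263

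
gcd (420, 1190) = 70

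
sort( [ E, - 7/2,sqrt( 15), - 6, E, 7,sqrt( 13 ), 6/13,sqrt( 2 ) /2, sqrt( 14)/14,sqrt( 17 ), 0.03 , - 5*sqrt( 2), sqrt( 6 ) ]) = [-5 * sqrt ( 2 ),  -  6, - 7/2, 0.03, sqrt( 14)/14,6/13, sqrt( 2 )/2, sqrt( 6 ), E, E, sqrt(13),  sqrt (15 ), sqrt(17 ), 7 ] 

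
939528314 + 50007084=989535398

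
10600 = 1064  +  9536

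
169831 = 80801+89030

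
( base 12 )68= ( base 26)32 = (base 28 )2o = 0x50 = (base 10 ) 80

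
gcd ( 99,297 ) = 99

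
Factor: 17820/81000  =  2^( - 1 )*5^( - 2 )*11^1 = 11/50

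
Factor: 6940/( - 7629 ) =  - 2^2*3^( - 1 )*5^1*347^1 * 2543^( - 1 )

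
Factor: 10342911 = 3^1*1223^1*2819^1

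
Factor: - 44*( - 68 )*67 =200464 = 2^4*11^1*17^1*67^1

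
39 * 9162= 357318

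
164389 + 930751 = 1095140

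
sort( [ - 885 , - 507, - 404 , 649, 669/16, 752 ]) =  [ - 885 , - 507, - 404,669/16,  649,752]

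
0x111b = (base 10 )4379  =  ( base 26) 6CB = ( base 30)4pt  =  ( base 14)184B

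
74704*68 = 5079872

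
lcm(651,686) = 63798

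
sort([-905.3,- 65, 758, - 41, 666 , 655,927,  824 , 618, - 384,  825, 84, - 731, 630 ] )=[ - 905.3, - 731, -384, -65 , - 41, 84,618, 630,655,666, 758,824, 825, 927] 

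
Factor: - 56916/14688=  - 31/8 = - 2^(-3)*31^1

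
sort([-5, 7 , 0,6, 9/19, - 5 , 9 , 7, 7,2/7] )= [-5, - 5, 0, 2/7,9/19,6,7 , 7, 7,9 ] 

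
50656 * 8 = 405248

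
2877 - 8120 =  - 5243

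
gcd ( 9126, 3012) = 6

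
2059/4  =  514 + 3/4  =  514.75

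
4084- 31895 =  - 27811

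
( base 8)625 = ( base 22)I9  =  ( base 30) DF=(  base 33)C9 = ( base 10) 405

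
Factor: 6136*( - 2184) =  - 13401024 = - 2^6*3^1 * 7^1*13^2*59^1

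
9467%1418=959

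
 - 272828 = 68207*( - 4 ) 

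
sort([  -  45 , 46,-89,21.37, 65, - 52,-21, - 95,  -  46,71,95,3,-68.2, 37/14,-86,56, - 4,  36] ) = [  -  95, - 89, -86,-68.2, - 52,  -  46, - 45, - 21,  -  4,37/14,3, 21.37,36,46,56,65 , 71,  95 ]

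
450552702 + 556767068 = 1007319770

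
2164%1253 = 911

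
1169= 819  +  350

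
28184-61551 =  -  33367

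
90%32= 26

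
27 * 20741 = 560007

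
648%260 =128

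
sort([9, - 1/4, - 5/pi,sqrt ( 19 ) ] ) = [ -5/pi, - 1/4, sqrt( 19 ), 9] 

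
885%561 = 324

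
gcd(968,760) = 8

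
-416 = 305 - 721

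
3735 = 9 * 415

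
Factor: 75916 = 2^2*18979^1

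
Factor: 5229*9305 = 3^2*5^1*7^1*83^1*1861^1 = 48655845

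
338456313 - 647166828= - 308710515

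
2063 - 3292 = -1229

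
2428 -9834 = - 7406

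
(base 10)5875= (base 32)5NJ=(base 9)8047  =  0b1011011110011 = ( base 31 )63G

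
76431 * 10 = 764310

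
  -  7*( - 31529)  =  220703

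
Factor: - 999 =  - 3^3*37^1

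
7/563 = 7/563 = 0.01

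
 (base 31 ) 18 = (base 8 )47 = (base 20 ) 1j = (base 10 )39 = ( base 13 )30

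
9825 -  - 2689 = 12514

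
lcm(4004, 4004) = 4004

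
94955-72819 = 22136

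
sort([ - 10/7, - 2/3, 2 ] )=[-10/7, - 2/3, 2 ]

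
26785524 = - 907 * (-29532)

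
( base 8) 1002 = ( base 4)20002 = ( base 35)eo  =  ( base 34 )F4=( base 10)514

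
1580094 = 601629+978465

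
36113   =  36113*1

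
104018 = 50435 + 53583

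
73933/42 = 73933/42 = 1760.31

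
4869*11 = 53559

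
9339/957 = 283/29=9.76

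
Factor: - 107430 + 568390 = 460960 = 2^5*5^1*43^1*67^1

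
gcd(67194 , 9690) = 6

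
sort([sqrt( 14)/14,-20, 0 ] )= [ - 20,0, sqrt(14 ) /14 ] 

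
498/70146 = 83/11691 = 0.01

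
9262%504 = 190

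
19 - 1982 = - 1963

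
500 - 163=337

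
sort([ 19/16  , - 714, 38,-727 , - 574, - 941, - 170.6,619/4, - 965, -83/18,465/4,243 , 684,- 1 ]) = [- 965,- 941,-727, - 714,  -  574,  -  170.6, - 83/18, - 1 , 19/16, 38,  465/4, 619/4 , 243,684]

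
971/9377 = 971/9377 = 0.10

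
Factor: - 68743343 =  - 23^1*2988841^1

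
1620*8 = 12960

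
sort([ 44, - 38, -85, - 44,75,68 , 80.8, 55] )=[ - 85,- 44, - 38,44, 55, 68,75  ,  80.8 ]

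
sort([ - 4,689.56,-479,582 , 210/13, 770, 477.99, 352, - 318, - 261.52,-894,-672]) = [ - 894, - 672  ,-479,-318,-261.52, - 4,210/13, 352,477.99, 582, 689.56, 770]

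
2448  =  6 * 408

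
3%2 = 1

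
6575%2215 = 2145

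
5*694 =3470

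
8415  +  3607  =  12022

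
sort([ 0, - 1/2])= [  -  1/2, 0] 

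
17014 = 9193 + 7821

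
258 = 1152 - 894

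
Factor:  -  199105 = -5^1 *39821^1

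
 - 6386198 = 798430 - 7184628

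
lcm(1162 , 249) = 3486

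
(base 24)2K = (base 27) 2E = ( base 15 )48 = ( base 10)68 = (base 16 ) 44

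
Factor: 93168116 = 2^2*23292029^1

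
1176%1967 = 1176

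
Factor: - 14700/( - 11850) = 2^1*7^2*79^( - 1) = 98/79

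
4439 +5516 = 9955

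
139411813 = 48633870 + 90777943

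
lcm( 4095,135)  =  12285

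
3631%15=1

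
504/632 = 63/79 = 0.80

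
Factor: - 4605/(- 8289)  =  3^( - 2)*5^1 = 5/9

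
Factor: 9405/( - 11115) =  - 11^1*13^( - 1) = - 11/13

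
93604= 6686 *14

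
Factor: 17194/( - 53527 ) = - 2^1*8597^1 * 53527^( - 1 )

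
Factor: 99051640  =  2^3*5^1*2476291^1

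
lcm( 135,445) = 12015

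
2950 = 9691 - 6741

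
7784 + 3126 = 10910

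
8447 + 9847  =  18294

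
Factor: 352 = 2^5 * 11^1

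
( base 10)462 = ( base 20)132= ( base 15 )20c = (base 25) ic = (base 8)716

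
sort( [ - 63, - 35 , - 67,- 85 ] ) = [ - 85,-67, - 63, - 35]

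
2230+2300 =4530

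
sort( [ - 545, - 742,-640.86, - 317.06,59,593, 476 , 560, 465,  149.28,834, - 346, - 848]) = [-848, - 742,-640.86, - 545 , - 346, - 317.06 , 59,149.28,465,476, 560, 593,  834 ]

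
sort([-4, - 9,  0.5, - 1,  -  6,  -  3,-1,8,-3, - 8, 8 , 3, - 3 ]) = [ - 9, - 8,- 6, -4, - 3, - 3,-3 , - 1, - 1, 0.5  ,  3, 8,  8]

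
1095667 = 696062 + 399605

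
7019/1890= 3 + 1349/1890 =3.71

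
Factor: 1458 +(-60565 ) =  -  59107 =- 59107^1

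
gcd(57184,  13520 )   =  16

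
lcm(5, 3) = 15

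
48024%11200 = 3224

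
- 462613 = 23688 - 486301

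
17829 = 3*5943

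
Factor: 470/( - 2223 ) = - 2^1*3^( - 2) * 5^1*13^( - 1)*19^( - 1)*47^1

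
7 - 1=6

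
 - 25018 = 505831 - 530849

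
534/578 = 267/289 = 0.92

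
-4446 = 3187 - 7633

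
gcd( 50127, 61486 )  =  1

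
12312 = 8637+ 3675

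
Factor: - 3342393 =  - 3^2*101^1 * 3677^1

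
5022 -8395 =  - 3373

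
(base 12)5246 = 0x2316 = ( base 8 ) 21426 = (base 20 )1292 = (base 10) 8982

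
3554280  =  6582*540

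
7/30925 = 7/30925 = 0.00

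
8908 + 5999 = 14907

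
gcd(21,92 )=1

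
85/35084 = 85/35084 =0.00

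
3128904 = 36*86914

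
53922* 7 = 377454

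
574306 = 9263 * 62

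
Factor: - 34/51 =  - 2^1*3^(  -  1 ) =- 2/3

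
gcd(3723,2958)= 51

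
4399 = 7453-3054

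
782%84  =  26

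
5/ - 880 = -1  +  175/176= - 0.01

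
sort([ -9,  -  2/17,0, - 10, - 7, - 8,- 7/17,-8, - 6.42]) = [ - 10,  -  9,  -  8,-8, - 7 , - 6.42,  -  7/17, - 2/17,0]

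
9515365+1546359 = 11061724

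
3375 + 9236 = 12611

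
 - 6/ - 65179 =6/65179= 0.00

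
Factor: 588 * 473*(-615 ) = -171046260 = - 2^2*3^2 * 5^1 * 7^2*11^1*41^1 * 43^1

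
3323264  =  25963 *128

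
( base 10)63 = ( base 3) 2100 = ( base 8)77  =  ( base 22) 2J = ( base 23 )2H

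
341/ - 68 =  - 341/68 = - 5.01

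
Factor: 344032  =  2^5*13^1*827^1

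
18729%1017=423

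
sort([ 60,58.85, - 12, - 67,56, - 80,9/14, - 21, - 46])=[ - 80, - 67, - 46,- 21, - 12,9/14 , 56,58.85,  60]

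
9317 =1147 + 8170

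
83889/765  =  109 + 56/85=109.66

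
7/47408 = 7/47408 = 0.00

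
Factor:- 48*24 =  - 2^7*3^2 = -  1152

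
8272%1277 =610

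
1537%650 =237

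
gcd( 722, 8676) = 2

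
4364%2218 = 2146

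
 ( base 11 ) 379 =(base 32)e1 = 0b111000001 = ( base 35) ct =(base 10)449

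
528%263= 2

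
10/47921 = 10/47921 = 0.00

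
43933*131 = 5755223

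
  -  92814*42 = -3898188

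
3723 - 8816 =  -5093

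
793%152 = 33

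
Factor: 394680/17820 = 2^1*3^( - 3 ) * 13^1*23^1=598/27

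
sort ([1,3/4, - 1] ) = [-1, 3/4, 1 ]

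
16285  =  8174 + 8111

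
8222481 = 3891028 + 4331453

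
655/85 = 131/17= 7.71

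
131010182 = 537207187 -406197005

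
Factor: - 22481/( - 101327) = 19^ ( - 1 )*5333^( - 1)*22481^1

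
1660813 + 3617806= 5278619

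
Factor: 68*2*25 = 3400 = 2^3 * 5^2*17^1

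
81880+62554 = 144434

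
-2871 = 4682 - 7553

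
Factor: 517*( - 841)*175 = -76089475 = - 5^2*7^1*11^1 * 29^2 * 47^1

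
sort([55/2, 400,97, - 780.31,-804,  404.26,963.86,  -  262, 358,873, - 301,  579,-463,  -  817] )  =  [-817, - 804,-780.31, - 463,-301,  -  262, 55/2, 97, 358 , 400,404.26,579,873,963.86] 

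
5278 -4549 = 729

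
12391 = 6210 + 6181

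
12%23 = 12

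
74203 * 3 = 222609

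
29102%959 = 332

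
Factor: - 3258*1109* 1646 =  - 5947198812 = - 2^2*3^2*181^1*823^1*1109^1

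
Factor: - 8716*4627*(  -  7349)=296377321268  =  2^2*7^1*661^1*2179^1*7349^1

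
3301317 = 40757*81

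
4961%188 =73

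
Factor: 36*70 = 2520 = 2^3*3^2*5^1*7^1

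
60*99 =5940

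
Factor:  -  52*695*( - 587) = 2^2*5^1*13^1*139^1*587^1 = 21214180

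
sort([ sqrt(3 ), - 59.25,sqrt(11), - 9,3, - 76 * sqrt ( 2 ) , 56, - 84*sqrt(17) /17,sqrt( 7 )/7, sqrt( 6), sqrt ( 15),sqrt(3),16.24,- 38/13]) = [ - 76 * sqrt(2), - 59.25, - 84*sqrt( 17 )/17, - 9, - 38/13,  sqrt(7 ) /7, sqrt(3 ), sqrt( 3 ),sqrt( 6), 3,sqrt(11)  ,  sqrt(15 ),  16.24, 56 ]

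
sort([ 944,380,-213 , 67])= [- 213, 67, 380, 944] 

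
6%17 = 6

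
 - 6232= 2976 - 9208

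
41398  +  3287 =44685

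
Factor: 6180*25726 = 2^3 * 3^1*5^1*19^1 * 103^1*677^1 =158986680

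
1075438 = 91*11818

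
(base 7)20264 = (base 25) 7ml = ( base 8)11522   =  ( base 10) 4946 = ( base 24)8e2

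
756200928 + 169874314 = 926075242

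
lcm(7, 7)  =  7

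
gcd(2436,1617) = 21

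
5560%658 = 296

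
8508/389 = 21 + 339/389= 21.87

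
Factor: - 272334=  - 2^1*3^1*45389^1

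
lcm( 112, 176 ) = 1232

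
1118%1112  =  6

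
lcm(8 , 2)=8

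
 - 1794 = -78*23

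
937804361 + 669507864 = 1607312225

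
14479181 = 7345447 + 7133734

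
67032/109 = 67032/109 = 614.97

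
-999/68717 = -1 + 67718/68717  =  - 0.01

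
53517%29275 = 24242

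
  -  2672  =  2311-4983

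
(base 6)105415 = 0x2333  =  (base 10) 9011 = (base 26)d8f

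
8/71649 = 8/71649 = 0.00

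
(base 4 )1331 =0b1111101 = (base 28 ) 4D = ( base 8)175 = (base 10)125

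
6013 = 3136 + 2877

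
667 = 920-253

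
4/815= 4/815  =  0.00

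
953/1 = 953 = 953.00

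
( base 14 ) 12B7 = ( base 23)658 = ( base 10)3297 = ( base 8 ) 6341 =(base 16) CE1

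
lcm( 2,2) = 2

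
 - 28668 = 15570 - 44238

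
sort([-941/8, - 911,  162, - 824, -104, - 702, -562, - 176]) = [ - 911, - 824, - 702, - 562 , - 176, - 941/8, - 104,162] 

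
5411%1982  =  1447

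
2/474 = 1/237 = 0.00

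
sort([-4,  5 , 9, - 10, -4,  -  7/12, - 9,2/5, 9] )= [  -  10, - 9, - 4 ,  -  4,  -  7/12,2/5,5,9, 9] 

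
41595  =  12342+29253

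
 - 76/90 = - 1  +  7/45 = - 0.84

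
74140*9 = 667260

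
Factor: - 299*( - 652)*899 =175258252 = 2^2*13^1*23^1*29^1*31^1*163^1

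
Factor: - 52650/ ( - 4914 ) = 75/7 = 3^1*5^2*7^( - 1 ) 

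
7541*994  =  7495754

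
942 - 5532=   -  4590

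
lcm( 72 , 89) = 6408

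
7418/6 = 3709/3 = 1236.33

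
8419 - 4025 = 4394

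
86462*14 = 1210468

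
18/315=2/35 =0.06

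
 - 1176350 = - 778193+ - 398157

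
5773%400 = 173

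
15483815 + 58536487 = 74020302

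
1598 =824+774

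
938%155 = 8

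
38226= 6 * 6371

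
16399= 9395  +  7004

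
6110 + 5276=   11386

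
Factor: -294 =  - 2^1*3^1*7^2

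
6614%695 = 359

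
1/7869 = 1/7869 = 0.00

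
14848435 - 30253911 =-15405476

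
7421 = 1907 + 5514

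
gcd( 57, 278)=1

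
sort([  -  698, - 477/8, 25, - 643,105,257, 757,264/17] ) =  [  -  698, - 643,-477/8, 264/17,25,105,257,757]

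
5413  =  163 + 5250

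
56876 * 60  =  3412560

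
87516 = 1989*44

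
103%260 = 103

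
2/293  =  2/293= 0.01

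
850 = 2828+-1978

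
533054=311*1714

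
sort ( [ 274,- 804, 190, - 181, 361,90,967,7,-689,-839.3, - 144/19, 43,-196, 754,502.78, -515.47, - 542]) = [ - 839.3 ,-804, - 689,-542,-515.47, - 196 ,- 181, - 144/19, 7,  43,90 , 190,274,  361, 502.78, 754 , 967 ]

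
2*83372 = 166744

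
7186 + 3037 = 10223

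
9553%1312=369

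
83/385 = 83/385 = 0.22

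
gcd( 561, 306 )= 51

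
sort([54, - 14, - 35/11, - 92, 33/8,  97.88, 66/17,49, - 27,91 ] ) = [ - 92, - 27, - 14, - 35/11,66/17, 33/8, 49, 54, 91, 97.88]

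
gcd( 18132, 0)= 18132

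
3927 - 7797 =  - 3870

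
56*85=4760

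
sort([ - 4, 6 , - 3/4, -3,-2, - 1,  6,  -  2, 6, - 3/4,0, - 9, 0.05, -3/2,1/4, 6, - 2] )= [ - 9,-4, - 3, - 2 , - 2,-2, - 3/2, - 1  , - 3/4, - 3/4,0,0.05,1/4, 6,6,6,6 ]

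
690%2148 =690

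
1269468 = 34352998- 33083530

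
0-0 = 0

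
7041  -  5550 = 1491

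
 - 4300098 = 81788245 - 86088343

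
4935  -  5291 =-356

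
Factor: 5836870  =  2^1*5^1*13^1*59^1*761^1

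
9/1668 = 3/556 = 0.01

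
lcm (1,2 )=2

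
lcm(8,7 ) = 56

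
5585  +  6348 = 11933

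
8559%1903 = 947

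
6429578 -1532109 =4897469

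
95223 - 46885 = 48338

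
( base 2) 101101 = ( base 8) 55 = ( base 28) 1h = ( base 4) 231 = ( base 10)45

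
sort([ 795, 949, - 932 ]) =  [ - 932,  795, 949] 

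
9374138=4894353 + 4479785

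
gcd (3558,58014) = 6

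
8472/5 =1694 + 2/5  =  1694.40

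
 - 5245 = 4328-9573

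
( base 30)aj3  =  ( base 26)e45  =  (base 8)22545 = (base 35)7SI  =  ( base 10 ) 9573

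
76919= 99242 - 22323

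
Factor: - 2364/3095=-2^2 * 3^1 * 5^( - 1)*197^1*619^( -1) 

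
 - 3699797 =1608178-5307975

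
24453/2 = 24453/2 = 12226.50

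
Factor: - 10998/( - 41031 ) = 26/97=2^1*13^1*97^( - 1)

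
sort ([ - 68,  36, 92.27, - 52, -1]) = [ - 68, - 52,- 1,36 , 92.27 ] 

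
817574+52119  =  869693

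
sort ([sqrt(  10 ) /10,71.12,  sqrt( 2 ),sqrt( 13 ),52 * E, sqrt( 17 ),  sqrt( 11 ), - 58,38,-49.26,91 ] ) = [-58, - 49.26,sqrt( 10 ) /10,sqrt( 2),sqrt(11),sqrt(13 ),sqrt(17 ), 38,71.12,91, 52*E ] 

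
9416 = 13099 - 3683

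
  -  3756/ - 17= 3756/17 = 220.94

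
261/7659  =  29/851=0.03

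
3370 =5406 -2036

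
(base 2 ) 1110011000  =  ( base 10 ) 920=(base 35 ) qa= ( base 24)1e8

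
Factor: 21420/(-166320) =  - 2^( - 2) *3^( - 1) * 11^ ( - 1)*17^1 =-17/132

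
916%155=141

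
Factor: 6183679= 109^1*56731^1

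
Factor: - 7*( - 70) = 490 = 2^1*5^1*7^2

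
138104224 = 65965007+72139217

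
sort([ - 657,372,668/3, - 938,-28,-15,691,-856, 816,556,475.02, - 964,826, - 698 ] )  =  [  -  964,- 938, -856,-698, - 657, - 28,- 15,668/3, 372,475.02, 556,691,816,826 ] 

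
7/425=7/425 = 0.02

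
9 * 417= 3753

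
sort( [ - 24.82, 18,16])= [- 24.82,16,18 ]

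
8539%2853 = 2833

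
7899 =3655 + 4244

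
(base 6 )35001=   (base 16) 1369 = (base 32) 4r9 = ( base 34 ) 4a5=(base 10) 4969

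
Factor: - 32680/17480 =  - 43/23  =  - 23^(-1)*43^1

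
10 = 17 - 7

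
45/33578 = 45/33578 = 0.00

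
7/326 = 7/326 = 0.02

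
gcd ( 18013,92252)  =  1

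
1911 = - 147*( - 13)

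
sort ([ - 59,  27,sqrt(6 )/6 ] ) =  [  -  59, sqrt( 6 )/6,27] 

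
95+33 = 128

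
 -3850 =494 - 4344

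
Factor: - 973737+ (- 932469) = - 2^1*3^1 * 317701^1  =  - 1906206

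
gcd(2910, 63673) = 1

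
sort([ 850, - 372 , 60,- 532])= [ - 532,-372,  60,850]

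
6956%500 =456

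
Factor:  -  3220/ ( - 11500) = 7/25 = 5^( - 2 )*7^1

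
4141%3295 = 846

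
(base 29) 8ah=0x1B7B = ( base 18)13cf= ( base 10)7035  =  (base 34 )62v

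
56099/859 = 56099/859  =  65.31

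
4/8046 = 2/4023 = 0.00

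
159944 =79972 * 2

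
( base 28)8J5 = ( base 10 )6809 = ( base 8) 15231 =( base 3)100100012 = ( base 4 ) 1222121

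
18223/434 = 41+ 429/434 = 41.99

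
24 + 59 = 83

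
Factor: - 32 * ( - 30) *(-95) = -2^6*3^1*5^2*19^1  =  - 91200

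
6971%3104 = 763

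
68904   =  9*7656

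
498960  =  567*880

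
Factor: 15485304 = 2^3 *3^1 * 19^1*29^1 * 1171^1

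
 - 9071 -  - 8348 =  - 723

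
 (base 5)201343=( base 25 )a8n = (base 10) 6473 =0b1100101001001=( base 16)1949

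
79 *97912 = 7735048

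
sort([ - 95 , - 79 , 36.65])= [ -95,-79, 36.65]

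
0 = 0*( - 1216) 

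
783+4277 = 5060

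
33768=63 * 536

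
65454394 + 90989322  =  156443716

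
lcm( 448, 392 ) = 3136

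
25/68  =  25/68 = 0.37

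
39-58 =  - 19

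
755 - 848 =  - 93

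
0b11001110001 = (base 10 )1649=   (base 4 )121301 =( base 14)85B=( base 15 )74e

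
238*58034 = 13812092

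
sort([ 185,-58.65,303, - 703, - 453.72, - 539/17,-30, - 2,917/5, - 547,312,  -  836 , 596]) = [ - 836, - 703, - 547, - 453.72, - 58.65, - 539/17, - 30,-2,917/5 , 185, 303,312,596]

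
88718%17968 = 16846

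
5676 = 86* 66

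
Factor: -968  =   - 2^3*11^2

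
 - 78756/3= -26252 = - 26252.00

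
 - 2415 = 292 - 2707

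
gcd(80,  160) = 80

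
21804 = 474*46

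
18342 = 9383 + 8959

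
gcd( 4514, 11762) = 2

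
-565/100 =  - 113/20 = -  5.65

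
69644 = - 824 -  - 70468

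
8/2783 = 8/2783 = 0.00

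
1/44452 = 1/44452=0.00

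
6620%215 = 170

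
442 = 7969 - 7527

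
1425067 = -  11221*( - 127 )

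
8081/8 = 1010 + 1/8 = 1010.12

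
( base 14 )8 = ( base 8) 10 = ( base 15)8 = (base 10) 8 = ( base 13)8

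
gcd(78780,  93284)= 4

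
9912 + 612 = 10524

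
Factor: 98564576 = 2^5*11^1*280013^1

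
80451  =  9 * 8939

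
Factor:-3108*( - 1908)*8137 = 48252930768 = 2^4*3^3*7^1*37^1*53^1 * 79^1*103^1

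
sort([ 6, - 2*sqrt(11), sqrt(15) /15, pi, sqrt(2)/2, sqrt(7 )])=[ -2*sqrt( 11 ), sqrt( 15 )/15,  sqrt( 2 ) /2, sqrt(7) , pi,6]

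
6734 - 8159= - 1425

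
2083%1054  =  1029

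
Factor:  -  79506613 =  - 43^1 * 83^1*22277^1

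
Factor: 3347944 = 2^3*418493^1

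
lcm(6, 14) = 42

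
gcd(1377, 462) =3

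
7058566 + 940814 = 7999380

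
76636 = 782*98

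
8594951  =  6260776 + 2334175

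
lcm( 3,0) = 0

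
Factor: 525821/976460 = 2^(-2 )*5^(-1)*149^1*3529^1*48823^(-1)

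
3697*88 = 325336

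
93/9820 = 93/9820=0.01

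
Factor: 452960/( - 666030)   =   - 304/447 = - 2^4 * 3^( - 1 )*19^1 * 149^( - 1)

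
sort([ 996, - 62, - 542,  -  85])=[ - 542, - 85, - 62,996 ] 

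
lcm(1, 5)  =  5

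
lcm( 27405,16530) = 1041390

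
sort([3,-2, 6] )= [ - 2, 3 , 6 ] 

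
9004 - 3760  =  5244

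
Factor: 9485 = 5^1*7^1 * 271^1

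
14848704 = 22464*661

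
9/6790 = 9/6790=0.00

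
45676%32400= 13276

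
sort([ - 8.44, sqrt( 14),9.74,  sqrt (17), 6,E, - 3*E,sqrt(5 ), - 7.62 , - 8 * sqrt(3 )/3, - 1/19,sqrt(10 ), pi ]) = [ - 8.44, - 3*E, - 7.62, -8  *  sqrt(3)/3 , - 1/19,sqrt ( 5 ), E, pi , sqrt(10), sqrt( 14 ) , sqrt (17 ),6,9.74]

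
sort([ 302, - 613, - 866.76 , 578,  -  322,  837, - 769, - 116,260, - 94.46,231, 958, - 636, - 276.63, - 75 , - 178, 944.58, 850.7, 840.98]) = [ - 866.76, - 769, - 636, - 613,-322, - 276.63, - 178, -116, - 94.46, - 75, 231, 260 , 302,578, 837, 840.98, 850.7,944.58, 958]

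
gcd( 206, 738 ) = 2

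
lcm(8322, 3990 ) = 291270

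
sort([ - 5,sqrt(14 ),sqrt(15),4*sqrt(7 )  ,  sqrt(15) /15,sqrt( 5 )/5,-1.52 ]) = [ - 5, - 1.52, sqrt(15) /15, sqrt(5 ) /5 , sqrt(14) , sqrt(15 ),  4 *sqrt(7) ] 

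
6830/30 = 227+2/3 = 227.67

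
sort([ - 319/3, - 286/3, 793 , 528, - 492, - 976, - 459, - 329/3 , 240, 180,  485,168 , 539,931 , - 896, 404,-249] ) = [ - 976, -896, - 492,  -  459 , - 249, - 329/3 , - 319/3, - 286/3,168,180,240, 404,485, 528, 539,793,931]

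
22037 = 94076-72039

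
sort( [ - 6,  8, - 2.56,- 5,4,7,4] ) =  [-6,- 5, - 2.56, 4,4,7,8 ] 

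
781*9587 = 7487447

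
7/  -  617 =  - 1 + 610/617 = -0.01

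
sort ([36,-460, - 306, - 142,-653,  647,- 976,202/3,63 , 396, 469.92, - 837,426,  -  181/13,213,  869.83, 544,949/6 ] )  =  [ - 976,- 837, - 653,-460, - 306, - 142, - 181/13,36, 63,202/3, 949/6, 213,396, 426,  469.92, 544  ,  647, 869.83] 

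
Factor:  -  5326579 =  - 59^1*90281^1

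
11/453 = 11/453  =  0.02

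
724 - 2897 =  - 2173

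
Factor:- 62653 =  - 62653^1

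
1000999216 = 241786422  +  759212794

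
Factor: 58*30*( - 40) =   -  2^5*3^1*5^2  *  29^1 =- 69600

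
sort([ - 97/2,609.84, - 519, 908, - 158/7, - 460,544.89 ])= [ - 519, - 460 , - 97/2, - 158/7, 544.89,609.84,908 ]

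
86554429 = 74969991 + 11584438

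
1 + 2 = 3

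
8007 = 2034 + 5973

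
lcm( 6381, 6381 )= 6381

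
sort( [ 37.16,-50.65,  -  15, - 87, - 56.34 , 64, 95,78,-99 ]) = [-99, -87 , - 56.34, - 50.65, - 15,37.16,64, 78,95 ]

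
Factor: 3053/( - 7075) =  - 5^( - 2)*43^1 * 71^1*283^(-1 )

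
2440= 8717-6277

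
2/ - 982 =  - 1/491 = - 0.00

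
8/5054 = 4/2527 = 0.00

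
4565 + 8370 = 12935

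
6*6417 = 38502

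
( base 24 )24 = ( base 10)52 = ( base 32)1K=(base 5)202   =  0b110100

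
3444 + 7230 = 10674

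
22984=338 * 68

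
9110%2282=2264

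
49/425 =49/425 = 0.12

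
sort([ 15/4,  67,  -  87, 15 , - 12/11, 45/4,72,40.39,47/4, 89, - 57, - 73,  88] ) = [ - 87,  -  73, - 57  , - 12/11 , 15/4,45/4,47/4, 15, 40.39, 67  ,  72,88,89] 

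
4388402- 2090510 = 2297892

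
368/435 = 368/435 = 0.85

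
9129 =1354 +7775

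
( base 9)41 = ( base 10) 37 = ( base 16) 25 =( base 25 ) 1C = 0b100101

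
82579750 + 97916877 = 180496627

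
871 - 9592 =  - 8721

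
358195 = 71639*5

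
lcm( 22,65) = 1430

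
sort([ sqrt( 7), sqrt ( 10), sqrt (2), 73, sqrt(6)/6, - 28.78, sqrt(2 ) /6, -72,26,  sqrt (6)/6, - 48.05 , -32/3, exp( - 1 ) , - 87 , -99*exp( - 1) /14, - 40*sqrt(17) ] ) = [  -  40*sqrt( 17), - 87  , - 72, - 48.05, - 28.78, - 32/3, - 99*exp( - 1)/14 , sqrt( 2)/6,exp( - 1), sqrt( 6 ) /6, sqrt ( 6)/6,sqrt( 2 ), sqrt( 7 ), sqrt( 10), 26, 73] 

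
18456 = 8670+9786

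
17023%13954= 3069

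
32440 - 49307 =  - 16867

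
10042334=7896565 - -2145769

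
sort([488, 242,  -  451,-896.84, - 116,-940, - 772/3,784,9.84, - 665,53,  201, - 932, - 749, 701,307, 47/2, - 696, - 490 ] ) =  [ - 940, - 932,-896.84, - 749, - 696,-665, - 490, - 451, - 772/3, - 116, 9.84,47/2, 53,201,242, 307,488,  701, 784 ]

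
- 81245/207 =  - 81245/207 =- 392.49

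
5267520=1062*4960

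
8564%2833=65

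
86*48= 4128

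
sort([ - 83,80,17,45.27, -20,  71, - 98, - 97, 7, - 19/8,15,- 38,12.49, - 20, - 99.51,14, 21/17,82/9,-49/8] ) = [ - 99.51, - 98, - 97,  -  83,-38, - 20, - 20, - 49/8, - 19/8,21/17,7,82/9,  12.49,  14 , 15 , 17,45.27  ,  71,80]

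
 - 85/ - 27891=85/27891  =  0.00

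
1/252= 1/252=0.00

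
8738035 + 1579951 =10317986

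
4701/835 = 5 + 526/835 = 5.63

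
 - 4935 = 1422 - 6357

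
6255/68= 91+67/68 = 91.99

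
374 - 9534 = - 9160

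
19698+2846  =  22544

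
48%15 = 3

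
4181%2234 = 1947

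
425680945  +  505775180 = 931456125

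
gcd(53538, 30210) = 6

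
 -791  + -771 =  - 1562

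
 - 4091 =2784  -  6875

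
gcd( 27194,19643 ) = 1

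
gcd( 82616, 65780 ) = 92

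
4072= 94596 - 90524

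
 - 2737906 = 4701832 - 7439738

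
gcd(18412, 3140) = 4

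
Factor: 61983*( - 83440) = - 2^4*3^2*5^1*7^1*71^1*97^1*149^1 =- 5171861520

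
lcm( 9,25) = 225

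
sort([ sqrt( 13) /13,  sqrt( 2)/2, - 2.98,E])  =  [ - 2.98,sqrt( 13 )/13,sqrt( 2)/2,E]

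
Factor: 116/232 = 1/2 = 2^ ( - 1) 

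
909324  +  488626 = 1397950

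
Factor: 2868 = 2^2* 3^1 * 239^1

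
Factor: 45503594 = 2^1*17^1*19^1 * 70439^1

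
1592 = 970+622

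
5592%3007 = 2585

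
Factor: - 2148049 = - 2148049^1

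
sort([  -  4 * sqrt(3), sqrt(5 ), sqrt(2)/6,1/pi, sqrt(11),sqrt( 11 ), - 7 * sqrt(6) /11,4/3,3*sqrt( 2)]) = [-4  *  sqrt( 3 ), - 7*sqrt( 6 ) /11, sqrt( 2 )/6,  1/pi,  4/3, sqrt( 5) , sqrt ( 11),sqrt( 11 ),  3*sqrt(2 ) ]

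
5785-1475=4310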